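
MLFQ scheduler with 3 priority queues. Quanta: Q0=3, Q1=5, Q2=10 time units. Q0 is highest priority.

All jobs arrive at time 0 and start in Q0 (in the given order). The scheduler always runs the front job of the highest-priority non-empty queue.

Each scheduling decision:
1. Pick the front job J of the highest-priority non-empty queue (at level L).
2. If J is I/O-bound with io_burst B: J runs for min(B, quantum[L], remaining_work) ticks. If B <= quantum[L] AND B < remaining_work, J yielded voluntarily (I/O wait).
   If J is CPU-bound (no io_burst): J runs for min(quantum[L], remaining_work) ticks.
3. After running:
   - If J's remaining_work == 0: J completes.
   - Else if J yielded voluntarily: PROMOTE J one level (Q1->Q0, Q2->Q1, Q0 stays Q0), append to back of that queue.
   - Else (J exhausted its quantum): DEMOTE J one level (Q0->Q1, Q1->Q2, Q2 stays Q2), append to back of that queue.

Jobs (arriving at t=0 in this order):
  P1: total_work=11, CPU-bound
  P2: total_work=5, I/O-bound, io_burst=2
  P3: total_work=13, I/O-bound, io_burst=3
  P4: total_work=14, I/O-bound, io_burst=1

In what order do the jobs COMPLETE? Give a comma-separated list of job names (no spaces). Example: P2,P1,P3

t=0-3: P1@Q0 runs 3, rem=8, quantum used, demote→Q1. Q0=[P2,P3,P4] Q1=[P1] Q2=[]
t=3-5: P2@Q0 runs 2, rem=3, I/O yield, promote→Q0. Q0=[P3,P4,P2] Q1=[P1] Q2=[]
t=5-8: P3@Q0 runs 3, rem=10, I/O yield, promote→Q0. Q0=[P4,P2,P3] Q1=[P1] Q2=[]
t=8-9: P4@Q0 runs 1, rem=13, I/O yield, promote→Q0. Q0=[P2,P3,P4] Q1=[P1] Q2=[]
t=9-11: P2@Q0 runs 2, rem=1, I/O yield, promote→Q0. Q0=[P3,P4,P2] Q1=[P1] Q2=[]
t=11-14: P3@Q0 runs 3, rem=7, I/O yield, promote→Q0. Q0=[P4,P2,P3] Q1=[P1] Q2=[]
t=14-15: P4@Q0 runs 1, rem=12, I/O yield, promote→Q0. Q0=[P2,P3,P4] Q1=[P1] Q2=[]
t=15-16: P2@Q0 runs 1, rem=0, completes. Q0=[P3,P4] Q1=[P1] Q2=[]
t=16-19: P3@Q0 runs 3, rem=4, I/O yield, promote→Q0. Q0=[P4,P3] Q1=[P1] Q2=[]
t=19-20: P4@Q0 runs 1, rem=11, I/O yield, promote→Q0. Q0=[P3,P4] Q1=[P1] Q2=[]
t=20-23: P3@Q0 runs 3, rem=1, I/O yield, promote→Q0. Q0=[P4,P3] Q1=[P1] Q2=[]
t=23-24: P4@Q0 runs 1, rem=10, I/O yield, promote→Q0. Q0=[P3,P4] Q1=[P1] Q2=[]
t=24-25: P3@Q0 runs 1, rem=0, completes. Q0=[P4] Q1=[P1] Q2=[]
t=25-26: P4@Q0 runs 1, rem=9, I/O yield, promote→Q0. Q0=[P4] Q1=[P1] Q2=[]
t=26-27: P4@Q0 runs 1, rem=8, I/O yield, promote→Q0. Q0=[P4] Q1=[P1] Q2=[]
t=27-28: P4@Q0 runs 1, rem=7, I/O yield, promote→Q0. Q0=[P4] Q1=[P1] Q2=[]
t=28-29: P4@Q0 runs 1, rem=6, I/O yield, promote→Q0. Q0=[P4] Q1=[P1] Q2=[]
t=29-30: P4@Q0 runs 1, rem=5, I/O yield, promote→Q0. Q0=[P4] Q1=[P1] Q2=[]
t=30-31: P4@Q0 runs 1, rem=4, I/O yield, promote→Q0. Q0=[P4] Q1=[P1] Q2=[]
t=31-32: P4@Q0 runs 1, rem=3, I/O yield, promote→Q0. Q0=[P4] Q1=[P1] Q2=[]
t=32-33: P4@Q0 runs 1, rem=2, I/O yield, promote→Q0. Q0=[P4] Q1=[P1] Q2=[]
t=33-34: P4@Q0 runs 1, rem=1, I/O yield, promote→Q0. Q0=[P4] Q1=[P1] Q2=[]
t=34-35: P4@Q0 runs 1, rem=0, completes. Q0=[] Q1=[P1] Q2=[]
t=35-40: P1@Q1 runs 5, rem=3, quantum used, demote→Q2. Q0=[] Q1=[] Q2=[P1]
t=40-43: P1@Q2 runs 3, rem=0, completes. Q0=[] Q1=[] Q2=[]

Answer: P2,P3,P4,P1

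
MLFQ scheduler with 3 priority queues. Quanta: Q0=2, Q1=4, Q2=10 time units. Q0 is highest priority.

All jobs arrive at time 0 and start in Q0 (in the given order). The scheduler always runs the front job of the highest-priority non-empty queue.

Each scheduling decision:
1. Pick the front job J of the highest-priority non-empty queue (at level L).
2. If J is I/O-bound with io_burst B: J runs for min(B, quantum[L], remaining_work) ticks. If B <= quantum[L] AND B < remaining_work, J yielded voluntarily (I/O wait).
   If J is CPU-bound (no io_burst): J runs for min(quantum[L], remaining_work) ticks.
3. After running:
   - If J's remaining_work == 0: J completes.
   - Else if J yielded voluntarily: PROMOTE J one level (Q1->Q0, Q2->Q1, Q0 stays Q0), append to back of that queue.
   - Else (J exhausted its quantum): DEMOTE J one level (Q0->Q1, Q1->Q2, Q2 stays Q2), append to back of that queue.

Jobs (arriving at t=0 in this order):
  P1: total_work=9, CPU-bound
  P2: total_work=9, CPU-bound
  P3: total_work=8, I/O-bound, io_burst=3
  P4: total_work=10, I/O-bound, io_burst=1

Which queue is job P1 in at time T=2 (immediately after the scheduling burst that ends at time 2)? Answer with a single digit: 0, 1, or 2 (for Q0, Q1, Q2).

Answer: 1

Derivation:
t=0-2: P1@Q0 runs 2, rem=7, quantum used, demote→Q1. Q0=[P2,P3,P4] Q1=[P1] Q2=[]
t=2-4: P2@Q0 runs 2, rem=7, quantum used, demote→Q1. Q0=[P3,P4] Q1=[P1,P2] Q2=[]
t=4-6: P3@Q0 runs 2, rem=6, quantum used, demote→Q1. Q0=[P4] Q1=[P1,P2,P3] Q2=[]
t=6-7: P4@Q0 runs 1, rem=9, I/O yield, promote→Q0. Q0=[P4] Q1=[P1,P2,P3] Q2=[]
t=7-8: P4@Q0 runs 1, rem=8, I/O yield, promote→Q0. Q0=[P4] Q1=[P1,P2,P3] Q2=[]
t=8-9: P4@Q0 runs 1, rem=7, I/O yield, promote→Q0. Q0=[P4] Q1=[P1,P2,P3] Q2=[]
t=9-10: P4@Q0 runs 1, rem=6, I/O yield, promote→Q0. Q0=[P4] Q1=[P1,P2,P3] Q2=[]
t=10-11: P4@Q0 runs 1, rem=5, I/O yield, promote→Q0. Q0=[P4] Q1=[P1,P2,P3] Q2=[]
t=11-12: P4@Q0 runs 1, rem=4, I/O yield, promote→Q0. Q0=[P4] Q1=[P1,P2,P3] Q2=[]
t=12-13: P4@Q0 runs 1, rem=3, I/O yield, promote→Q0. Q0=[P4] Q1=[P1,P2,P3] Q2=[]
t=13-14: P4@Q0 runs 1, rem=2, I/O yield, promote→Q0. Q0=[P4] Q1=[P1,P2,P3] Q2=[]
t=14-15: P4@Q0 runs 1, rem=1, I/O yield, promote→Q0. Q0=[P4] Q1=[P1,P2,P3] Q2=[]
t=15-16: P4@Q0 runs 1, rem=0, completes. Q0=[] Q1=[P1,P2,P3] Q2=[]
t=16-20: P1@Q1 runs 4, rem=3, quantum used, demote→Q2. Q0=[] Q1=[P2,P3] Q2=[P1]
t=20-24: P2@Q1 runs 4, rem=3, quantum used, demote→Q2. Q0=[] Q1=[P3] Q2=[P1,P2]
t=24-27: P3@Q1 runs 3, rem=3, I/O yield, promote→Q0. Q0=[P3] Q1=[] Q2=[P1,P2]
t=27-29: P3@Q0 runs 2, rem=1, quantum used, demote→Q1. Q0=[] Q1=[P3] Q2=[P1,P2]
t=29-30: P3@Q1 runs 1, rem=0, completes. Q0=[] Q1=[] Q2=[P1,P2]
t=30-33: P1@Q2 runs 3, rem=0, completes. Q0=[] Q1=[] Q2=[P2]
t=33-36: P2@Q2 runs 3, rem=0, completes. Q0=[] Q1=[] Q2=[]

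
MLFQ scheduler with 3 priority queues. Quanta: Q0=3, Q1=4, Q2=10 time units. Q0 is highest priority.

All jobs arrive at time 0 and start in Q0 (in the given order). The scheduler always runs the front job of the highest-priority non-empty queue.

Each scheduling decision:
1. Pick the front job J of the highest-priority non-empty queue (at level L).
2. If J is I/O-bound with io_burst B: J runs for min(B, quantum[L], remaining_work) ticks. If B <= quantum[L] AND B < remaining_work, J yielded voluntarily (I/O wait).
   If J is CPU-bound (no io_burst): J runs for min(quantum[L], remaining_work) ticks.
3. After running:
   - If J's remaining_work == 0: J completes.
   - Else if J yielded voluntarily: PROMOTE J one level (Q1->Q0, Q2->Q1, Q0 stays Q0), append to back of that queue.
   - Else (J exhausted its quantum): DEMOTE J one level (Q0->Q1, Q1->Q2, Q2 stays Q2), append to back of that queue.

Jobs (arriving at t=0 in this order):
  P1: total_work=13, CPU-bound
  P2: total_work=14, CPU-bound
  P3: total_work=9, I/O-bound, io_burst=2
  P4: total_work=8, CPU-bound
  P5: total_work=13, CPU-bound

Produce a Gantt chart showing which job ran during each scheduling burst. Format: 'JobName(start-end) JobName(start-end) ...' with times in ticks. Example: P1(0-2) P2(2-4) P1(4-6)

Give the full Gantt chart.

Answer: P1(0-3) P2(3-6) P3(6-8) P4(8-11) P5(11-14) P3(14-16) P3(16-18) P3(18-20) P3(20-21) P1(21-25) P2(25-29) P4(29-33) P5(33-37) P1(37-43) P2(43-50) P4(50-51) P5(51-57)

Derivation:
t=0-3: P1@Q0 runs 3, rem=10, quantum used, demote→Q1. Q0=[P2,P3,P4,P5] Q1=[P1] Q2=[]
t=3-6: P2@Q0 runs 3, rem=11, quantum used, demote→Q1. Q0=[P3,P4,P5] Q1=[P1,P2] Q2=[]
t=6-8: P3@Q0 runs 2, rem=7, I/O yield, promote→Q0. Q0=[P4,P5,P3] Q1=[P1,P2] Q2=[]
t=8-11: P4@Q0 runs 3, rem=5, quantum used, demote→Q1. Q0=[P5,P3] Q1=[P1,P2,P4] Q2=[]
t=11-14: P5@Q0 runs 3, rem=10, quantum used, demote→Q1. Q0=[P3] Q1=[P1,P2,P4,P5] Q2=[]
t=14-16: P3@Q0 runs 2, rem=5, I/O yield, promote→Q0. Q0=[P3] Q1=[P1,P2,P4,P5] Q2=[]
t=16-18: P3@Q0 runs 2, rem=3, I/O yield, promote→Q0. Q0=[P3] Q1=[P1,P2,P4,P5] Q2=[]
t=18-20: P3@Q0 runs 2, rem=1, I/O yield, promote→Q0. Q0=[P3] Q1=[P1,P2,P4,P5] Q2=[]
t=20-21: P3@Q0 runs 1, rem=0, completes. Q0=[] Q1=[P1,P2,P4,P5] Q2=[]
t=21-25: P1@Q1 runs 4, rem=6, quantum used, demote→Q2. Q0=[] Q1=[P2,P4,P5] Q2=[P1]
t=25-29: P2@Q1 runs 4, rem=7, quantum used, demote→Q2. Q0=[] Q1=[P4,P5] Q2=[P1,P2]
t=29-33: P4@Q1 runs 4, rem=1, quantum used, demote→Q2. Q0=[] Q1=[P5] Q2=[P1,P2,P4]
t=33-37: P5@Q1 runs 4, rem=6, quantum used, demote→Q2. Q0=[] Q1=[] Q2=[P1,P2,P4,P5]
t=37-43: P1@Q2 runs 6, rem=0, completes. Q0=[] Q1=[] Q2=[P2,P4,P5]
t=43-50: P2@Q2 runs 7, rem=0, completes. Q0=[] Q1=[] Q2=[P4,P5]
t=50-51: P4@Q2 runs 1, rem=0, completes. Q0=[] Q1=[] Q2=[P5]
t=51-57: P5@Q2 runs 6, rem=0, completes. Q0=[] Q1=[] Q2=[]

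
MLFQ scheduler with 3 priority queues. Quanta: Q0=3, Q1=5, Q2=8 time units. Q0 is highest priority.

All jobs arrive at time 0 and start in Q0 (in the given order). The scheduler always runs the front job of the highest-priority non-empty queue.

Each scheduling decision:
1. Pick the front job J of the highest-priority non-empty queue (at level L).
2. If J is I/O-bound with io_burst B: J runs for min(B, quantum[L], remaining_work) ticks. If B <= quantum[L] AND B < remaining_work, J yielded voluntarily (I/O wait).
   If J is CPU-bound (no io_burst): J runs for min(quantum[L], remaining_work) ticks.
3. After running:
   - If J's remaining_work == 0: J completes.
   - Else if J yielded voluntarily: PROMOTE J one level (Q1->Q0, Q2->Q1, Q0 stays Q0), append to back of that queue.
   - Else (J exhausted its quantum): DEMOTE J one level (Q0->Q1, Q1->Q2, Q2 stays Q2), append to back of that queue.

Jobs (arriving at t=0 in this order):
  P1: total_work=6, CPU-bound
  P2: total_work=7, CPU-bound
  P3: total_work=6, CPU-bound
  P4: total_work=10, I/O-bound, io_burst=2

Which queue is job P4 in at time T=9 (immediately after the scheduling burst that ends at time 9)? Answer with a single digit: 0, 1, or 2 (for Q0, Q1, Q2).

t=0-3: P1@Q0 runs 3, rem=3, quantum used, demote→Q1. Q0=[P2,P3,P4] Q1=[P1] Q2=[]
t=3-6: P2@Q0 runs 3, rem=4, quantum used, demote→Q1. Q0=[P3,P4] Q1=[P1,P2] Q2=[]
t=6-9: P3@Q0 runs 3, rem=3, quantum used, demote→Q1. Q0=[P4] Q1=[P1,P2,P3] Q2=[]
t=9-11: P4@Q0 runs 2, rem=8, I/O yield, promote→Q0. Q0=[P4] Q1=[P1,P2,P3] Q2=[]
t=11-13: P4@Q0 runs 2, rem=6, I/O yield, promote→Q0. Q0=[P4] Q1=[P1,P2,P3] Q2=[]
t=13-15: P4@Q0 runs 2, rem=4, I/O yield, promote→Q0. Q0=[P4] Q1=[P1,P2,P3] Q2=[]
t=15-17: P4@Q0 runs 2, rem=2, I/O yield, promote→Q0. Q0=[P4] Q1=[P1,P2,P3] Q2=[]
t=17-19: P4@Q0 runs 2, rem=0, completes. Q0=[] Q1=[P1,P2,P3] Q2=[]
t=19-22: P1@Q1 runs 3, rem=0, completes. Q0=[] Q1=[P2,P3] Q2=[]
t=22-26: P2@Q1 runs 4, rem=0, completes. Q0=[] Q1=[P3] Q2=[]
t=26-29: P3@Q1 runs 3, rem=0, completes. Q0=[] Q1=[] Q2=[]

Answer: 0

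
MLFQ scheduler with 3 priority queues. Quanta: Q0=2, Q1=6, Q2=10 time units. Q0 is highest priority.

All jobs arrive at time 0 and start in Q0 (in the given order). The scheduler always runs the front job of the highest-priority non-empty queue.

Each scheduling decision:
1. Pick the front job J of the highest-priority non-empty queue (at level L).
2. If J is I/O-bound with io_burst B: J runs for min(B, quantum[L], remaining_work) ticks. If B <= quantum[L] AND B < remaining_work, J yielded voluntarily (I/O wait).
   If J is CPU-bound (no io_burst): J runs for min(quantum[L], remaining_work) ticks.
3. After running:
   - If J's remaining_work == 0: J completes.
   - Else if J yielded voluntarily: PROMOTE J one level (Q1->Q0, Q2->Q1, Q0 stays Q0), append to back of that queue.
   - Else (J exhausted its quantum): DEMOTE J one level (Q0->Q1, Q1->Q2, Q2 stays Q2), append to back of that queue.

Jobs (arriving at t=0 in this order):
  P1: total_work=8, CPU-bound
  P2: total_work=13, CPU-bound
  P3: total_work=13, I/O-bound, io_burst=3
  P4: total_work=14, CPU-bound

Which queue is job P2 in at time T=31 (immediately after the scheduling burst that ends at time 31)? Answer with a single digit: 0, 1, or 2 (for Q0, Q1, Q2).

Answer: 2

Derivation:
t=0-2: P1@Q0 runs 2, rem=6, quantum used, demote→Q1. Q0=[P2,P3,P4] Q1=[P1] Q2=[]
t=2-4: P2@Q0 runs 2, rem=11, quantum used, demote→Q1. Q0=[P3,P4] Q1=[P1,P2] Q2=[]
t=4-6: P3@Q0 runs 2, rem=11, quantum used, demote→Q1. Q0=[P4] Q1=[P1,P2,P3] Q2=[]
t=6-8: P4@Q0 runs 2, rem=12, quantum used, demote→Q1. Q0=[] Q1=[P1,P2,P3,P4] Q2=[]
t=8-14: P1@Q1 runs 6, rem=0, completes. Q0=[] Q1=[P2,P3,P4] Q2=[]
t=14-20: P2@Q1 runs 6, rem=5, quantum used, demote→Q2. Q0=[] Q1=[P3,P4] Q2=[P2]
t=20-23: P3@Q1 runs 3, rem=8, I/O yield, promote→Q0. Q0=[P3] Q1=[P4] Q2=[P2]
t=23-25: P3@Q0 runs 2, rem=6, quantum used, demote→Q1. Q0=[] Q1=[P4,P3] Q2=[P2]
t=25-31: P4@Q1 runs 6, rem=6, quantum used, demote→Q2. Q0=[] Q1=[P3] Q2=[P2,P4]
t=31-34: P3@Q1 runs 3, rem=3, I/O yield, promote→Q0. Q0=[P3] Q1=[] Q2=[P2,P4]
t=34-36: P3@Q0 runs 2, rem=1, quantum used, demote→Q1. Q0=[] Q1=[P3] Q2=[P2,P4]
t=36-37: P3@Q1 runs 1, rem=0, completes. Q0=[] Q1=[] Q2=[P2,P4]
t=37-42: P2@Q2 runs 5, rem=0, completes. Q0=[] Q1=[] Q2=[P4]
t=42-48: P4@Q2 runs 6, rem=0, completes. Q0=[] Q1=[] Q2=[]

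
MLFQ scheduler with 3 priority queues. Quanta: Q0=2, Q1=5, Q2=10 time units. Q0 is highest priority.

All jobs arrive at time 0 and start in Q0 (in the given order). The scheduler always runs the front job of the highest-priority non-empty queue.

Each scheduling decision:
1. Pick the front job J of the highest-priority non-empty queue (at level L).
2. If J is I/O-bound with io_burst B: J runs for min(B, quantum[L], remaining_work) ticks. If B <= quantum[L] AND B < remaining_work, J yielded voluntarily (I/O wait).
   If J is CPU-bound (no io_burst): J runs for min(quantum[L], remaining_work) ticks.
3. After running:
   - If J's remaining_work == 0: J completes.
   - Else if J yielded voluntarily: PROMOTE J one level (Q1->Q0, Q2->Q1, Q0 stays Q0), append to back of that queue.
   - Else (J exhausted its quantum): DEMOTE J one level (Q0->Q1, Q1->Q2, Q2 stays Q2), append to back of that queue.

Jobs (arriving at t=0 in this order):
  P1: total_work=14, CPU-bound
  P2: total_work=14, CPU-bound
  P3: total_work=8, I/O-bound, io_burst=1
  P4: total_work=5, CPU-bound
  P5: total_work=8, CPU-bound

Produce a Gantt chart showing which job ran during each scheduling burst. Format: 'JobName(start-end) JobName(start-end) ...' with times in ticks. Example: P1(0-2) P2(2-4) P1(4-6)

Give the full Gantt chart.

t=0-2: P1@Q0 runs 2, rem=12, quantum used, demote→Q1. Q0=[P2,P3,P4,P5] Q1=[P1] Q2=[]
t=2-4: P2@Q0 runs 2, rem=12, quantum used, demote→Q1. Q0=[P3,P4,P5] Q1=[P1,P2] Q2=[]
t=4-5: P3@Q0 runs 1, rem=7, I/O yield, promote→Q0. Q0=[P4,P5,P3] Q1=[P1,P2] Q2=[]
t=5-7: P4@Q0 runs 2, rem=3, quantum used, demote→Q1. Q0=[P5,P3] Q1=[P1,P2,P4] Q2=[]
t=7-9: P5@Q0 runs 2, rem=6, quantum used, demote→Q1. Q0=[P3] Q1=[P1,P2,P4,P5] Q2=[]
t=9-10: P3@Q0 runs 1, rem=6, I/O yield, promote→Q0. Q0=[P3] Q1=[P1,P2,P4,P5] Q2=[]
t=10-11: P3@Q0 runs 1, rem=5, I/O yield, promote→Q0. Q0=[P3] Q1=[P1,P2,P4,P5] Q2=[]
t=11-12: P3@Q0 runs 1, rem=4, I/O yield, promote→Q0. Q0=[P3] Q1=[P1,P2,P4,P5] Q2=[]
t=12-13: P3@Q0 runs 1, rem=3, I/O yield, promote→Q0. Q0=[P3] Q1=[P1,P2,P4,P5] Q2=[]
t=13-14: P3@Q0 runs 1, rem=2, I/O yield, promote→Q0. Q0=[P3] Q1=[P1,P2,P4,P5] Q2=[]
t=14-15: P3@Q0 runs 1, rem=1, I/O yield, promote→Q0. Q0=[P3] Q1=[P1,P2,P4,P5] Q2=[]
t=15-16: P3@Q0 runs 1, rem=0, completes. Q0=[] Q1=[P1,P2,P4,P5] Q2=[]
t=16-21: P1@Q1 runs 5, rem=7, quantum used, demote→Q2. Q0=[] Q1=[P2,P4,P5] Q2=[P1]
t=21-26: P2@Q1 runs 5, rem=7, quantum used, demote→Q2. Q0=[] Q1=[P4,P5] Q2=[P1,P2]
t=26-29: P4@Q1 runs 3, rem=0, completes. Q0=[] Q1=[P5] Q2=[P1,P2]
t=29-34: P5@Q1 runs 5, rem=1, quantum used, demote→Q2. Q0=[] Q1=[] Q2=[P1,P2,P5]
t=34-41: P1@Q2 runs 7, rem=0, completes. Q0=[] Q1=[] Q2=[P2,P5]
t=41-48: P2@Q2 runs 7, rem=0, completes. Q0=[] Q1=[] Q2=[P5]
t=48-49: P5@Q2 runs 1, rem=0, completes. Q0=[] Q1=[] Q2=[]

Answer: P1(0-2) P2(2-4) P3(4-5) P4(5-7) P5(7-9) P3(9-10) P3(10-11) P3(11-12) P3(12-13) P3(13-14) P3(14-15) P3(15-16) P1(16-21) P2(21-26) P4(26-29) P5(29-34) P1(34-41) P2(41-48) P5(48-49)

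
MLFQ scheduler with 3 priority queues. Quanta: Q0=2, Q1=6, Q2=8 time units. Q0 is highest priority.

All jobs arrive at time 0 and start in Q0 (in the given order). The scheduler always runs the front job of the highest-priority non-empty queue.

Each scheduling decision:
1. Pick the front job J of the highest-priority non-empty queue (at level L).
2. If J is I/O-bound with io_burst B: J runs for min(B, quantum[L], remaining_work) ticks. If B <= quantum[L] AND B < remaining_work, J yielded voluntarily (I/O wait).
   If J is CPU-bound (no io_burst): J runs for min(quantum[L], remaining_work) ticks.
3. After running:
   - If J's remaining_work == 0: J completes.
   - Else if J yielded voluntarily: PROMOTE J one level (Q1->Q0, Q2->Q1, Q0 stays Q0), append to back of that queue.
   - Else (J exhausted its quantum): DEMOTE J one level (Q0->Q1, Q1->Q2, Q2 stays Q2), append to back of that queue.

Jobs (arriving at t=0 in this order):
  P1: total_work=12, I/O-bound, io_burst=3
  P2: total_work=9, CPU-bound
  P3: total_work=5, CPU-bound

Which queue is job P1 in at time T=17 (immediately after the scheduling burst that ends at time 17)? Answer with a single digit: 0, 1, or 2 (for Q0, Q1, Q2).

t=0-2: P1@Q0 runs 2, rem=10, quantum used, demote→Q1. Q0=[P2,P3] Q1=[P1] Q2=[]
t=2-4: P2@Q0 runs 2, rem=7, quantum used, demote→Q1. Q0=[P3] Q1=[P1,P2] Q2=[]
t=4-6: P3@Q0 runs 2, rem=3, quantum used, demote→Q1. Q0=[] Q1=[P1,P2,P3] Q2=[]
t=6-9: P1@Q1 runs 3, rem=7, I/O yield, promote→Q0. Q0=[P1] Q1=[P2,P3] Q2=[]
t=9-11: P1@Q0 runs 2, rem=5, quantum used, demote→Q1. Q0=[] Q1=[P2,P3,P1] Q2=[]
t=11-17: P2@Q1 runs 6, rem=1, quantum used, demote→Q2. Q0=[] Q1=[P3,P1] Q2=[P2]
t=17-20: P3@Q1 runs 3, rem=0, completes. Q0=[] Q1=[P1] Q2=[P2]
t=20-23: P1@Q1 runs 3, rem=2, I/O yield, promote→Q0. Q0=[P1] Q1=[] Q2=[P2]
t=23-25: P1@Q0 runs 2, rem=0, completes. Q0=[] Q1=[] Q2=[P2]
t=25-26: P2@Q2 runs 1, rem=0, completes. Q0=[] Q1=[] Q2=[]

Answer: 1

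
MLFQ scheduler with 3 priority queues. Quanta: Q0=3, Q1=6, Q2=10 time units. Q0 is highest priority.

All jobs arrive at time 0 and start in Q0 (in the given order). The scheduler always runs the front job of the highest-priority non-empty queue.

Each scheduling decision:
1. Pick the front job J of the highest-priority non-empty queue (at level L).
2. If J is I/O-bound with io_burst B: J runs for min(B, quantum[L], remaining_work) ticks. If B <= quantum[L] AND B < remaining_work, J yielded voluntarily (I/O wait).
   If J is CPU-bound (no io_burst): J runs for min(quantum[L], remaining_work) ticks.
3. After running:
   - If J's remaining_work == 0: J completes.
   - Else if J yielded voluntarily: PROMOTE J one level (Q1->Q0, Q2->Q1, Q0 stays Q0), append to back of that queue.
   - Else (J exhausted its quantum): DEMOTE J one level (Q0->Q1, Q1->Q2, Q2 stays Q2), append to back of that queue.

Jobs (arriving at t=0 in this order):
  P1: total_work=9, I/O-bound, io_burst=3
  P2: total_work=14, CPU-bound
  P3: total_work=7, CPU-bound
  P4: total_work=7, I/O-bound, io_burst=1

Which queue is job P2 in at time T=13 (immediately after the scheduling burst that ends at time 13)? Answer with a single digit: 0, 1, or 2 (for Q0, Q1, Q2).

t=0-3: P1@Q0 runs 3, rem=6, I/O yield, promote→Q0. Q0=[P2,P3,P4,P1] Q1=[] Q2=[]
t=3-6: P2@Q0 runs 3, rem=11, quantum used, demote→Q1. Q0=[P3,P4,P1] Q1=[P2] Q2=[]
t=6-9: P3@Q0 runs 3, rem=4, quantum used, demote→Q1. Q0=[P4,P1] Q1=[P2,P3] Q2=[]
t=9-10: P4@Q0 runs 1, rem=6, I/O yield, promote→Q0. Q0=[P1,P4] Q1=[P2,P3] Q2=[]
t=10-13: P1@Q0 runs 3, rem=3, I/O yield, promote→Q0. Q0=[P4,P1] Q1=[P2,P3] Q2=[]
t=13-14: P4@Q0 runs 1, rem=5, I/O yield, promote→Q0. Q0=[P1,P4] Q1=[P2,P3] Q2=[]
t=14-17: P1@Q0 runs 3, rem=0, completes. Q0=[P4] Q1=[P2,P3] Q2=[]
t=17-18: P4@Q0 runs 1, rem=4, I/O yield, promote→Q0. Q0=[P4] Q1=[P2,P3] Q2=[]
t=18-19: P4@Q0 runs 1, rem=3, I/O yield, promote→Q0. Q0=[P4] Q1=[P2,P3] Q2=[]
t=19-20: P4@Q0 runs 1, rem=2, I/O yield, promote→Q0. Q0=[P4] Q1=[P2,P3] Q2=[]
t=20-21: P4@Q0 runs 1, rem=1, I/O yield, promote→Q0. Q0=[P4] Q1=[P2,P3] Q2=[]
t=21-22: P4@Q0 runs 1, rem=0, completes. Q0=[] Q1=[P2,P3] Q2=[]
t=22-28: P2@Q1 runs 6, rem=5, quantum used, demote→Q2. Q0=[] Q1=[P3] Q2=[P2]
t=28-32: P3@Q1 runs 4, rem=0, completes. Q0=[] Q1=[] Q2=[P2]
t=32-37: P2@Q2 runs 5, rem=0, completes. Q0=[] Q1=[] Q2=[]

Answer: 1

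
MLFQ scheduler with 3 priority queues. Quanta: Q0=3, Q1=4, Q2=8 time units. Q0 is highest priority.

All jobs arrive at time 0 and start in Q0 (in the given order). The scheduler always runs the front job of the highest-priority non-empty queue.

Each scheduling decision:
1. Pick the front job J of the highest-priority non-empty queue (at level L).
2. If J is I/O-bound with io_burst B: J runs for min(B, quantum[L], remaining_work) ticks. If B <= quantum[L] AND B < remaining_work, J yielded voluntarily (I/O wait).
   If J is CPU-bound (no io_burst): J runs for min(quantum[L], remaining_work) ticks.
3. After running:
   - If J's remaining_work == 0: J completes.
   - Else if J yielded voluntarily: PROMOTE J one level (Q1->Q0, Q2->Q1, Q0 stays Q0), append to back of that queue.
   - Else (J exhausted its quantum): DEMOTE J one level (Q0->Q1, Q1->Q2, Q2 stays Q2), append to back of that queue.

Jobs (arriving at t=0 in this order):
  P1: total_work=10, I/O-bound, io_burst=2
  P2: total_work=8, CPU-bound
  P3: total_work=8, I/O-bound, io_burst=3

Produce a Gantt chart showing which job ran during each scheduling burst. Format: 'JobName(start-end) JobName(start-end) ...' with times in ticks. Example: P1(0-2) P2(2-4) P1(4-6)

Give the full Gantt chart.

t=0-2: P1@Q0 runs 2, rem=8, I/O yield, promote→Q0. Q0=[P2,P3,P1] Q1=[] Q2=[]
t=2-5: P2@Q0 runs 3, rem=5, quantum used, demote→Q1. Q0=[P3,P1] Q1=[P2] Q2=[]
t=5-8: P3@Q0 runs 3, rem=5, I/O yield, promote→Q0. Q0=[P1,P3] Q1=[P2] Q2=[]
t=8-10: P1@Q0 runs 2, rem=6, I/O yield, promote→Q0. Q0=[P3,P1] Q1=[P2] Q2=[]
t=10-13: P3@Q0 runs 3, rem=2, I/O yield, promote→Q0. Q0=[P1,P3] Q1=[P2] Q2=[]
t=13-15: P1@Q0 runs 2, rem=4, I/O yield, promote→Q0. Q0=[P3,P1] Q1=[P2] Q2=[]
t=15-17: P3@Q0 runs 2, rem=0, completes. Q0=[P1] Q1=[P2] Q2=[]
t=17-19: P1@Q0 runs 2, rem=2, I/O yield, promote→Q0. Q0=[P1] Q1=[P2] Q2=[]
t=19-21: P1@Q0 runs 2, rem=0, completes. Q0=[] Q1=[P2] Q2=[]
t=21-25: P2@Q1 runs 4, rem=1, quantum used, demote→Q2. Q0=[] Q1=[] Q2=[P2]
t=25-26: P2@Q2 runs 1, rem=0, completes. Q0=[] Q1=[] Q2=[]

Answer: P1(0-2) P2(2-5) P3(5-8) P1(8-10) P3(10-13) P1(13-15) P3(15-17) P1(17-19) P1(19-21) P2(21-25) P2(25-26)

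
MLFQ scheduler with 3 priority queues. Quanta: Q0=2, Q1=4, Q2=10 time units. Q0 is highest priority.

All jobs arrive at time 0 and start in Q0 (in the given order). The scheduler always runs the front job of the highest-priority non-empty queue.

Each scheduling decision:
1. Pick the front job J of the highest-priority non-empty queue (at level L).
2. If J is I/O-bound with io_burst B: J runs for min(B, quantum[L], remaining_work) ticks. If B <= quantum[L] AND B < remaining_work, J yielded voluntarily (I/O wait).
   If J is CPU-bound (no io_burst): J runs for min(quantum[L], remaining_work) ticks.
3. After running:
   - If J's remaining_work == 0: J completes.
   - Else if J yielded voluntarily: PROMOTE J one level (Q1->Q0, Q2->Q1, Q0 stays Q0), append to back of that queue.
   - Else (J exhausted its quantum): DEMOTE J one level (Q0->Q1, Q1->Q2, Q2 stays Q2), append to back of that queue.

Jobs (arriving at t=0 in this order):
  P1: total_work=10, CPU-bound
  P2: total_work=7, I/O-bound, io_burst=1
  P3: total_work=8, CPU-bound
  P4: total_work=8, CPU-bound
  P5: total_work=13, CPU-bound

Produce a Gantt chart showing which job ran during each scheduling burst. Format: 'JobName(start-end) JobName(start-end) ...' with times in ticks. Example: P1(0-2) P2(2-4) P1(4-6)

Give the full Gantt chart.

Answer: P1(0-2) P2(2-3) P3(3-5) P4(5-7) P5(7-9) P2(9-10) P2(10-11) P2(11-12) P2(12-13) P2(13-14) P2(14-15) P1(15-19) P3(19-23) P4(23-27) P5(27-31) P1(31-35) P3(35-37) P4(37-39) P5(39-46)

Derivation:
t=0-2: P1@Q0 runs 2, rem=8, quantum used, demote→Q1. Q0=[P2,P3,P4,P5] Q1=[P1] Q2=[]
t=2-3: P2@Q0 runs 1, rem=6, I/O yield, promote→Q0. Q0=[P3,P4,P5,P2] Q1=[P1] Q2=[]
t=3-5: P3@Q0 runs 2, rem=6, quantum used, demote→Q1. Q0=[P4,P5,P2] Q1=[P1,P3] Q2=[]
t=5-7: P4@Q0 runs 2, rem=6, quantum used, demote→Q1. Q0=[P5,P2] Q1=[P1,P3,P4] Q2=[]
t=7-9: P5@Q0 runs 2, rem=11, quantum used, demote→Q1. Q0=[P2] Q1=[P1,P3,P4,P5] Q2=[]
t=9-10: P2@Q0 runs 1, rem=5, I/O yield, promote→Q0. Q0=[P2] Q1=[P1,P3,P4,P5] Q2=[]
t=10-11: P2@Q0 runs 1, rem=4, I/O yield, promote→Q0. Q0=[P2] Q1=[P1,P3,P4,P5] Q2=[]
t=11-12: P2@Q0 runs 1, rem=3, I/O yield, promote→Q0. Q0=[P2] Q1=[P1,P3,P4,P5] Q2=[]
t=12-13: P2@Q0 runs 1, rem=2, I/O yield, promote→Q0. Q0=[P2] Q1=[P1,P3,P4,P5] Q2=[]
t=13-14: P2@Q0 runs 1, rem=1, I/O yield, promote→Q0. Q0=[P2] Q1=[P1,P3,P4,P5] Q2=[]
t=14-15: P2@Q0 runs 1, rem=0, completes. Q0=[] Q1=[P1,P3,P4,P5] Q2=[]
t=15-19: P1@Q1 runs 4, rem=4, quantum used, demote→Q2. Q0=[] Q1=[P3,P4,P5] Q2=[P1]
t=19-23: P3@Q1 runs 4, rem=2, quantum used, demote→Q2. Q0=[] Q1=[P4,P5] Q2=[P1,P3]
t=23-27: P4@Q1 runs 4, rem=2, quantum used, demote→Q2. Q0=[] Q1=[P5] Q2=[P1,P3,P4]
t=27-31: P5@Q1 runs 4, rem=7, quantum used, demote→Q2. Q0=[] Q1=[] Q2=[P1,P3,P4,P5]
t=31-35: P1@Q2 runs 4, rem=0, completes. Q0=[] Q1=[] Q2=[P3,P4,P5]
t=35-37: P3@Q2 runs 2, rem=0, completes. Q0=[] Q1=[] Q2=[P4,P5]
t=37-39: P4@Q2 runs 2, rem=0, completes. Q0=[] Q1=[] Q2=[P5]
t=39-46: P5@Q2 runs 7, rem=0, completes. Q0=[] Q1=[] Q2=[]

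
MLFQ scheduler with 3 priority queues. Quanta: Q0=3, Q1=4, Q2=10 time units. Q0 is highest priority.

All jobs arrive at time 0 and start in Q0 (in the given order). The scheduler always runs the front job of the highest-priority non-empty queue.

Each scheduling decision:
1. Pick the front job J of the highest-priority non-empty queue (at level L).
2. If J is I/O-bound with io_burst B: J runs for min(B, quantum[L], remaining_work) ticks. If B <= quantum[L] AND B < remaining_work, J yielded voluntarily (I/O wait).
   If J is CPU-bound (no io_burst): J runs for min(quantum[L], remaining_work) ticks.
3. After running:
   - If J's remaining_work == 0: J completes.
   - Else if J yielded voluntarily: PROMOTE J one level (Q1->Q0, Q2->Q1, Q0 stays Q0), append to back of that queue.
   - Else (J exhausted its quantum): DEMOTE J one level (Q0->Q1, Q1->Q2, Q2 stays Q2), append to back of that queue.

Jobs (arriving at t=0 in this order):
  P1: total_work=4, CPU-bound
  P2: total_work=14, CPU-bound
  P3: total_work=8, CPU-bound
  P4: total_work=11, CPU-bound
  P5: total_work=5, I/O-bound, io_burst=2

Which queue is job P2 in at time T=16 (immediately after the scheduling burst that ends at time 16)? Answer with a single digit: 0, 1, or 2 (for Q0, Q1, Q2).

Answer: 1

Derivation:
t=0-3: P1@Q0 runs 3, rem=1, quantum used, demote→Q1. Q0=[P2,P3,P4,P5] Q1=[P1] Q2=[]
t=3-6: P2@Q0 runs 3, rem=11, quantum used, demote→Q1. Q0=[P3,P4,P5] Q1=[P1,P2] Q2=[]
t=6-9: P3@Q0 runs 3, rem=5, quantum used, demote→Q1. Q0=[P4,P5] Q1=[P1,P2,P3] Q2=[]
t=9-12: P4@Q0 runs 3, rem=8, quantum used, demote→Q1. Q0=[P5] Q1=[P1,P2,P3,P4] Q2=[]
t=12-14: P5@Q0 runs 2, rem=3, I/O yield, promote→Q0. Q0=[P5] Q1=[P1,P2,P3,P4] Q2=[]
t=14-16: P5@Q0 runs 2, rem=1, I/O yield, promote→Q0. Q0=[P5] Q1=[P1,P2,P3,P4] Q2=[]
t=16-17: P5@Q0 runs 1, rem=0, completes. Q0=[] Q1=[P1,P2,P3,P4] Q2=[]
t=17-18: P1@Q1 runs 1, rem=0, completes. Q0=[] Q1=[P2,P3,P4] Q2=[]
t=18-22: P2@Q1 runs 4, rem=7, quantum used, demote→Q2. Q0=[] Q1=[P3,P4] Q2=[P2]
t=22-26: P3@Q1 runs 4, rem=1, quantum used, demote→Q2. Q0=[] Q1=[P4] Q2=[P2,P3]
t=26-30: P4@Q1 runs 4, rem=4, quantum used, demote→Q2. Q0=[] Q1=[] Q2=[P2,P3,P4]
t=30-37: P2@Q2 runs 7, rem=0, completes. Q0=[] Q1=[] Q2=[P3,P4]
t=37-38: P3@Q2 runs 1, rem=0, completes. Q0=[] Q1=[] Q2=[P4]
t=38-42: P4@Q2 runs 4, rem=0, completes. Q0=[] Q1=[] Q2=[]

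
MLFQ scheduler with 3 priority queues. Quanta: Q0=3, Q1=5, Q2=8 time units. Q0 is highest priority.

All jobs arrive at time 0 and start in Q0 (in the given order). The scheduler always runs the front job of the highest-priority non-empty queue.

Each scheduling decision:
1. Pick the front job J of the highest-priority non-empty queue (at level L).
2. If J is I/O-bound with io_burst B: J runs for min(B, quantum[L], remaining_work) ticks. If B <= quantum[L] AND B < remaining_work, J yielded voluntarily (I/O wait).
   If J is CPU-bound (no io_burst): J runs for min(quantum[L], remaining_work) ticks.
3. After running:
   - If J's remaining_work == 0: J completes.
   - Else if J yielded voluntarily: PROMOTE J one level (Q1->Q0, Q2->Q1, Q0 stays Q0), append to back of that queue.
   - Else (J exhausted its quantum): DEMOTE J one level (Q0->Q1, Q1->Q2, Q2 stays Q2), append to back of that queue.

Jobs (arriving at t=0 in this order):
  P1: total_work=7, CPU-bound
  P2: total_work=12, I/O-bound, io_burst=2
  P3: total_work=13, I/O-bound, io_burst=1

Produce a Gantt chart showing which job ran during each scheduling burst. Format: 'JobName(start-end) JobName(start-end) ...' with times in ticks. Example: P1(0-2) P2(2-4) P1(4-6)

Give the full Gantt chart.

Answer: P1(0-3) P2(3-5) P3(5-6) P2(6-8) P3(8-9) P2(9-11) P3(11-12) P2(12-14) P3(14-15) P2(15-17) P3(17-18) P2(18-20) P3(20-21) P3(21-22) P3(22-23) P3(23-24) P3(24-25) P3(25-26) P3(26-27) P3(27-28) P1(28-32)

Derivation:
t=0-3: P1@Q0 runs 3, rem=4, quantum used, demote→Q1. Q0=[P2,P3] Q1=[P1] Q2=[]
t=3-5: P2@Q0 runs 2, rem=10, I/O yield, promote→Q0. Q0=[P3,P2] Q1=[P1] Q2=[]
t=5-6: P3@Q0 runs 1, rem=12, I/O yield, promote→Q0. Q0=[P2,P3] Q1=[P1] Q2=[]
t=6-8: P2@Q0 runs 2, rem=8, I/O yield, promote→Q0. Q0=[P3,P2] Q1=[P1] Q2=[]
t=8-9: P3@Q0 runs 1, rem=11, I/O yield, promote→Q0. Q0=[P2,P3] Q1=[P1] Q2=[]
t=9-11: P2@Q0 runs 2, rem=6, I/O yield, promote→Q0. Q0=[P3,P2] Q1=[P1] Q2=[]
t=11-12: P3@Q0 runs 1, rem=10, I/O yield, promote→Q0. Q0=[P2,P3] Q1=[P1] Q2=[]
t=12-14: P2@Q0 runs 2, rem=4, I/O yield, promote→Q0. Q0=[P3,P2] Q1=[P1] Q2=[]
t=14-15: P3@Q0 runs 1, rem=9, I/O yield, promote→Q0. Q0=[P2,P3] Q1=[P1] Q2=[]
t=15-17: P2@Q0 runs 2, rem=2, I/O yield, promote→Q0. Q0=[P3,P2] Q1=[P1] Q2=[]
t=17-18: P3@Q0 runs 1, rem=8, I/O yield, promote→Q0. Q0=[P2,P3] Q1=[P1] Q2=[]
t=18-20: P2@Q0 runs 2, rem=0, completes. Q0=[P3] Q1=[P1] Q2=[]
t=20-21: P3@Q0 runs 1, rem=7, I/O yield, promote→Q0. Q0=[P3] Q1=[P1] Q2=[]
t=21-22: P3@Q0 runs 1, rem=6, I/O yield, promote→Q0. Q0=[P3] Q1=[P1] Q2=[]
t=22-23: P3@Q0 runs 1, rem=5, I/O yield, promote→Q0. Q0=[P3] Q1=[P1] Q2=[]
t=23-24: P3@Q0 runs 1, rem=4, I/O yield, promote→Q0. Q0=[P3] Q1=[P1] Q2=[]
t=24-25: P3@Q0 runs 1, rem=3, I/O yield, promote→Q0. Q0=[P3] Q1=[P1] Q2=[]
t=25-26: P3@Q0 runs 1, rem=2, I/O yield, promote→Q0. Q0=[P3] Q1=[P1] Q2=[]
t=26-27: P3@Q0 runs 1, rem=1, I/O yield, promote→Q0. Q0=[P3] Q1=[P1] Q2=[]
t=27-28: P3@Q0 runs 1, rem=0, completes. Q0=[] Q1=[P1] Q2=[]
t=28-32: P1@Q1 runs 4, rem=0, completes. Q0=[] Q1=[] Q2=[]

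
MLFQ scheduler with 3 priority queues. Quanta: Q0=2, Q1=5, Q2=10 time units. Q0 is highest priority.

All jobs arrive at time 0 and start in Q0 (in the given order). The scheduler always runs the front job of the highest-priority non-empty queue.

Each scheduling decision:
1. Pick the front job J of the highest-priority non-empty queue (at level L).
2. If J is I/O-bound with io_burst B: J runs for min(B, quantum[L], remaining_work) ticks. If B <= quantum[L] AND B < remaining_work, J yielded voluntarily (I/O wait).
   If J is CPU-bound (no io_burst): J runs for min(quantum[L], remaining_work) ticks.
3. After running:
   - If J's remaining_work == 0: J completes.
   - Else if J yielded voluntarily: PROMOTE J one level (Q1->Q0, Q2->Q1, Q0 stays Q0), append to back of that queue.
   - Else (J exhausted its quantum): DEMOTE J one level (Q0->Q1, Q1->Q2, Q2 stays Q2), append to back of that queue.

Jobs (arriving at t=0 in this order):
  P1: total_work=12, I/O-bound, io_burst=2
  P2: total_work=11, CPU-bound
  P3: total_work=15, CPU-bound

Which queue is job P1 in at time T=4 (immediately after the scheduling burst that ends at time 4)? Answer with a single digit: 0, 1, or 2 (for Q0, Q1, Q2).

Answer: 0

Derivation:
t=0-2: P1@Q0 runs 2, rem=10, I/O yield, promote→Q0. Q0=[P2,P3,P1] Q1=[] Q2=[]
t=2-4: P2@Q0 runs 2, rem=9, quantum used, demote→Q1. Q0=[P3,P1] Q1=[P2] Q2=[]
t=4-6: P3@Q0 runs 2, rem=13, quantum used, demote→Q1. Q0=[P1] Q1=[P2,P3] Q2=[]
t=6-8: P1@Q0 runs 2, rem=8, I/O yield, promote→Q0. Q0=[P1] Q1=[P2,P3] Q2=[]
t=8-10: P1@Q0 runs 2, rem=6, I/O yield, promote→Q0. Q0=[P1] Q1=[P2,P3] Q2=[]
t=10-12: P1@Q0 runs 2, rem=4, I/O yield, promote→Q0. Q0=[P1] Q1=[P2,P3] Q2=[]
t=12-14: P1@Q0 runs 2, rem=2, I/O yield, promote→Q0. Q0=[P1] Q1=[P2,P3] Q2=[]
t=14-16: P1@Q0 runs 2, rem=0, completes. Q0=[] Q1=[P2,P3] Q2=[]
t=16-21: P2@Q1 runs 5, rem=4, quantum used, demote→Q2. Q0=[] Q1=[P3] Q2=[P2]
t=21-26: P3@Q1 runs 5, rem=8, quantum used, demote→Q2. Q0=[] Q1=[] Q2=[P2,P3]
t=26-30: P2@Q2 runs 4, rem=0, completes. Q0=[] Q1=[] Q2=[P3]
t=30-38: P3@Q2 runs 8, rem=0, completes. Q0=[] Q1=[] Q2=[]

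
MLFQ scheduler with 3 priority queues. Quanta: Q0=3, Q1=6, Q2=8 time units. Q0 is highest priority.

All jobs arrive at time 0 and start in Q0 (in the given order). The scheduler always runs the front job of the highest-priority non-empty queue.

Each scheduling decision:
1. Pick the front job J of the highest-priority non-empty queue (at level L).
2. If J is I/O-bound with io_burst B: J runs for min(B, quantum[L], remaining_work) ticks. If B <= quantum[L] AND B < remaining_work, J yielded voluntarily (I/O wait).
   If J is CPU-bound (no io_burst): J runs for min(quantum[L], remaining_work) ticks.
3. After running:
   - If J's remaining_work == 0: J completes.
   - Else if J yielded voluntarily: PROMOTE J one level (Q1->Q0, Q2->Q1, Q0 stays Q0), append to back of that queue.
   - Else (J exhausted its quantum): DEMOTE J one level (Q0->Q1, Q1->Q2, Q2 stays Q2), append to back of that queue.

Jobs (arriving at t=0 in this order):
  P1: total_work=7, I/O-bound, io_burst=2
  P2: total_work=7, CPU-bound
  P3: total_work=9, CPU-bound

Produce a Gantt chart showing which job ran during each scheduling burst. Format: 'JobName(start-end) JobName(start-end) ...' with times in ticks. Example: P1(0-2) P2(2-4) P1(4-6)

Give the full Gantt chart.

Answer: P1(0-2) P2(2-5) P3(5-8) P1(8-10) P1(10-12) P1(12-13) P2(13-17) P3(17-23)

Derivation:
t=0-2: P1@Q0 runs 2, rem=5, I/O yield, promote→Q0. Q0=[P2,P3,P1] Q1=[] Q2=[]
t=2-5: P2@Q0 runs 3, rem=4, quantum used, demote→Q1. Q0=[P3,P1] Q1=[P2] Q2=[]
t=5-8: P3@Q0 runs 3, rem=6, quantum used, demote→Q1. Q0=[P1] Q1=[P2,P3] Q2=[]
t=8-10: P1@Q0 runs 2, rem=3, I/O yield, promote→Q0. Q0=[P1] Q1=[P2,P3] Q2=[]
t=10-12: P1@Q0 runs 2, rem=1, I/O yield, promote→Q0. Q0=[P1] Q1=[P2,P3] Q2=[]
t=12-13: P1@Q0 runs 1, rem=0, completes. Q0=[] Q1=[P2,P3] Q2=[]
t=13-17: P2@Q1 runs 4, rem=0, completes. Q0=[] Q1=[P3] Q2=[]
t=17-23: P3@Q1 runs 6, rem=0, completes. Q0=[] Q1=[] Q2=[]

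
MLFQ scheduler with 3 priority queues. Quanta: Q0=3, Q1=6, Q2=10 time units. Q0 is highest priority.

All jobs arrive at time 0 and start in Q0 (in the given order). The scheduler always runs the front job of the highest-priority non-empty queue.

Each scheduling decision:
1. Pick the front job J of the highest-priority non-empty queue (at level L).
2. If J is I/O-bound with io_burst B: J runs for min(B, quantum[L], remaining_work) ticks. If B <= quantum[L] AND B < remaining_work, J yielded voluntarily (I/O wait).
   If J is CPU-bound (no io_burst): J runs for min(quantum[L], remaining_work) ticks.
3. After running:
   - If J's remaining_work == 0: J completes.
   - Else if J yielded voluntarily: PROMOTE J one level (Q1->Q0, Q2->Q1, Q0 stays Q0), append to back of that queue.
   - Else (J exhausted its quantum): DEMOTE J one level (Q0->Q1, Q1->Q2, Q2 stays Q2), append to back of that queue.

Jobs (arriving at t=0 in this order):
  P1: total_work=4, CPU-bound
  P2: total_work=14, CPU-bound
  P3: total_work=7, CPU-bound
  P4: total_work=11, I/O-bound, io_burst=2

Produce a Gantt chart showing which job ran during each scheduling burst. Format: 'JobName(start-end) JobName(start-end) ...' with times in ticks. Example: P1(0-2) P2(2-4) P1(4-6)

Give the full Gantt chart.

t=0-3: P1@Q0 runs 3, rem=1, quantum used, demote→Q1. Q0=[P2,P3,P4] Q1=[P1] Q2=[]
t=3-6: P2@Q0 runs 3, rem=11, quantum used, demote→Q1. Q0=[P3,P4] Q1=[P1,P2] Q2=[]
t=6-9: P3@Q0 runs 3, rem=4, quantum used, demote→Q1. Q0=[P4] Q1=[P1,P2,P3] Q2=[]
t=9-11: P4@Q0 runs 2, rem=9, I/O yield, promote→Q0. Q0=[P4] Q1=[P1,P2,P3] Q2=[]
t=11-13: P4@Q0 runs 2, rem=7, I/O yield, promote→Q0. Q0=[P4] Q1=[P1,P2,P3] Q2=[]
t=13-15: P4@Q0 runs 2, rem=5, I/O yield, promote→Q0. Q0=[P4] Q1=[P1,P2,P3] Q2=[]
t=15-17: P4@Q0 runs 2, rem=3, I/O yield, promote→Q0. Q0=[P4] Q1=[P1,P2,P3] Q2=[]
t=17-19: P4@Q0 runs 2, rem=1, I/O yield, promote→Q0. Q0=[P4] Q1=[P1,P2,P3] Q2=[]
t=19-20: P4@Q0 runs 1, rem=0, completes. Q0=[] Q1=[P1,P2,P3] Q2=[]
t=20-21: P1@Q1 runs 1, rem=0, completes. Q0=[] Q1=[P2,P3] Q2=[]
t=21-27: P2@Q1 runs 6, rem=5, quantum used, demote→Q2. Q0=[] Q1=[P3] Q2=[P2]
t=27-31: P3@Q1 runs 4, rem=0, completes. Q0=[] Q1=[] Q2=[P2]
t=31-36: P2@Q2 runs 5, rem=0, completes. Q0=[] Q1=[] Q2=[]

Answer: P1(0-3) P2(3-6) P3(6-9) P4(9-11) P4(11-13) P4(13-15) P4(15-17) P4(17-19) P4(19-20) P1(20-21) P2(21-27) P3(27-31) P2(31-36)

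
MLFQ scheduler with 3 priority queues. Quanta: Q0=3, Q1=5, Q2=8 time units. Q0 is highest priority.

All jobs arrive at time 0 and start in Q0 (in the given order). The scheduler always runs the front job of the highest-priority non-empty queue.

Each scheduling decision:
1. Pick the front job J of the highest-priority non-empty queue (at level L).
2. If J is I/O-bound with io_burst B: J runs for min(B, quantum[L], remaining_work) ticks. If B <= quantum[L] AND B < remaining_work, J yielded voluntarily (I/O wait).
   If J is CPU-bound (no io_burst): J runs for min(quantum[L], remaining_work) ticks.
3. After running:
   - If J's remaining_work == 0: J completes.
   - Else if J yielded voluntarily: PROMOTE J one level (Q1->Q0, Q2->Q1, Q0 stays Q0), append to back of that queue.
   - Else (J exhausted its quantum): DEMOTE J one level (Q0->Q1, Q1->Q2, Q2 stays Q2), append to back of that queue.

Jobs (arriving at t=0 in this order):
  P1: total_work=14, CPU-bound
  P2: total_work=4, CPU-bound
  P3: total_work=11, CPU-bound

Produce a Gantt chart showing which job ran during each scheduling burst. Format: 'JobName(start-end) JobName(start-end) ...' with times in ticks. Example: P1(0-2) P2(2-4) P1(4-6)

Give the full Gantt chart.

t=0-3: P1@Q0 runs 3, rem=11, quantum used, demote→Q1. Q0=[P2,P3] Q1=[P1] Q2=[]
t=3-6: P2@Q0 runs 3, rem=1, quantum used, demote→Q1. Q0=[P3] Q1=[P1,P2] Q2=[]
t=6-9: P3@Q0 runs 3, rem=8, quantum used, demote→Q1. Q0=[] Q1=[P1,P2,P3] Q2=[]
t=9-14: P1@Q1 runs 5, rem=6, quantum used, demote→Q2. Q0=[] Q1=[P2,P3] Q2=[P1]
t=14-15: P2@Q1 runs 1, rem=0, completes. Q0=[] Q1=[P3] Q2=[P1]
t=15-20: P3@Q1 runs 5, rem=3, quantum used, demote→Q2. Q0=[] Q1=[] Q2=[P1,P3]
t=20-26: P1@Q2 runs 6, rem=0, completes. Q0=[] Q1=[] Q2=[P3]
t=26-29: P3@Q2 runs 3, rem=0, completes. Q0=[] Q1=[] Q2=[]

Answer: P1(0-3) P2(3-6) P3(6-9) P1(9-14) P2(14-15) P3(15-20) P1(20-26) P3(26-29)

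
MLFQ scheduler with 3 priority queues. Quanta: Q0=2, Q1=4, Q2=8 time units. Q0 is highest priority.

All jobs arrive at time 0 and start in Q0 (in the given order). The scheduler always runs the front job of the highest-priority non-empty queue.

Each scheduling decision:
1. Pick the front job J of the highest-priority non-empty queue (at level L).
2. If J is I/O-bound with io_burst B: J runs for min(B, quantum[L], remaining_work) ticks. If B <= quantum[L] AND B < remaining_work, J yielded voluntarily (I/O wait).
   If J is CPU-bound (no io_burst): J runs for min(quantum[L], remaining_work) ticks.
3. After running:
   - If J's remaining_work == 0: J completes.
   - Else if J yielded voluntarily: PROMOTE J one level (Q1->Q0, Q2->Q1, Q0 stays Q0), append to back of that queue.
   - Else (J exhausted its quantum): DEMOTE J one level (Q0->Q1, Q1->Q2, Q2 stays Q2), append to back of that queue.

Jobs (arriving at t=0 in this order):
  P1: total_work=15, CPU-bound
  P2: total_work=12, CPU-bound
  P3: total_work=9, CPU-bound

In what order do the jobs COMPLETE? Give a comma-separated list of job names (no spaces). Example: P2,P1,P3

t=0-2: P1@Q0 runs 2, rem=13, quantum used, demote→Q1. Q0=[P2,P3] Q1=[P1] Q2=[]
t=2-4: P2@Q0 runs 2, rem=10, quantum used, demote→Q1. Q0=[P3] Q1=[P1,P2] Q2=[]
t=4-6: P3@Q0 runs 2, rem=7, quantum used, demote→Q1. Q0=[] Q1=[P1,P2,P3] Q2=[]
t=6-10: P1@Q1 runs 4, rem=9, quantum used, demote→Q2. Q0=[] Q1=[P2,P3] Q2=[P1]
t=10-14: P2@Q1 runs 4, rem=6, quantum used, demote→Q2. Q0=[] Q1=[P3] Q2=[P1,P2]
t=14-18: P3@Q1 runs 4, rem=3, quantum used, demote→Q2. Q0=[] Q1=[] Q2=[P1,P2,P3]
t=18-26: P1@Q2 runs 8, rem=1, quantum used, demote→Q2. Q0=[] Q1=[] Q2=[P2,P3,P1]
t=26-32: P2@Q2 runs 6, rem=0, completes. Q0=[] Q1=[] Q2=[P3,P1]
t=32-35: P3@Q2 runs 3, rem=0, completes. Q0=[] Q1=[] Q2=[P1]
t=35-36: P1@Q2 runs 1, rem=0, completes. Q0=[] Q1=[] Q2=[]

Answer: P2,P3,P1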